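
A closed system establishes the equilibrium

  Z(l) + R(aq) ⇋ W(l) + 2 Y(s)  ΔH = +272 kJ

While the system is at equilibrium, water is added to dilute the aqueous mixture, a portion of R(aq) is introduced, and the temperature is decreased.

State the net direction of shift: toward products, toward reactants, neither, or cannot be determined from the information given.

cannot be determined

Dilution lowers every aqueous concentration by the same factor. Δn_aq = 0 − 1 = -1, so the system shifts toward the side with more dissolved moles — to the left.
Adding R (aq), a reactant, drives the reaction to the right.
The forward reaction is endothermic. Lowering T favours the exothermic direction — shift to the left.
The individual effects push in opposite directions; without quantitative information the net direction cannot be determined.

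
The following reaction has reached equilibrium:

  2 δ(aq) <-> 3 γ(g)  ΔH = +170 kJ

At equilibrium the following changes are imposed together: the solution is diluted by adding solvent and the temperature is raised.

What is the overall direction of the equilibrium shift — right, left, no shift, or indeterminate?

cannot be determined

Dilution lowers every aqueous concentration by the same factor. Δn_aq = 0 − 2 = -2, so the system shifts toward the side with more dissolved moles — to the left.
The forward reaction is endothermic. Raising T favours the endothermic direction — shift to the right.
The individual effects push in opposite directions; without quantitative information the net direction cannot be determined.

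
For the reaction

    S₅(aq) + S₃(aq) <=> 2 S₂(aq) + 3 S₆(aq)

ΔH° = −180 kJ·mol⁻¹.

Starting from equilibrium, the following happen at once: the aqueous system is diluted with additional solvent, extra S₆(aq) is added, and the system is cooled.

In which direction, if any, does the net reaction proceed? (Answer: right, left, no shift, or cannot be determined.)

cannot be determined

Dilution lowers every aqueous concentration by the same factor. Δn_aq = 5 − 2 = +3, so the system shifts toward the side with more dissolved moles — to the right.
Adding S₆ (aq), a product, drives the reaction to the left.
The forward reaction is exothermic. Lowering T favours the exothermic direction — shift to the right.
The individual effects push in opposite directions; without quantitative information the net direction cannot be determined.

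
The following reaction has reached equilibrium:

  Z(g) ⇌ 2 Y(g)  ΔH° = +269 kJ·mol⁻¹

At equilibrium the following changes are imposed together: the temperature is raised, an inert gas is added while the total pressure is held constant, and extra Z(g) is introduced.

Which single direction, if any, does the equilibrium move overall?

The forward reaction is endothermic. Raising T favours the endothermic direction — shift to the right.
Adding inert gas at constant total pressure expands the volume and lowers every reacting partial pressure. With Δn_gas = 2 − 1 = +1, Q moves away from K toward the side with fewer gas moles, so the system shifts toward the side with more gas moles — to the right.
Adding Z (g), a reactant, drives the reaction to the right.
All effects act in the same direction — net shift to the right.

right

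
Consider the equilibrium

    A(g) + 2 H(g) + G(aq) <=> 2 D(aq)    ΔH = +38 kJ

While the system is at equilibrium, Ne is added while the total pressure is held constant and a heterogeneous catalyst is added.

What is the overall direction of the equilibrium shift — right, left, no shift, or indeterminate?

left

Adding inert gas at constant total pressure expands the volume and lowers every reacting partial pressure. With Δn_gas = 0 − 3 = -3, Q moves away from K toward the side with fewer gas moles, so the system shifts toward the side with more gas moles — to the left.
A catalyst speeds both forward and reverse rates equally; it changes neither Q nor K — no shift from this change.
Only the nonzero effect(s) matter; the net shift is to the left.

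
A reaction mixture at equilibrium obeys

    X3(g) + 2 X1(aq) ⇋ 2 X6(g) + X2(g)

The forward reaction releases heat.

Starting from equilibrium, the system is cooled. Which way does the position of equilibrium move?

The forward reaction is exothermic. Lowering T favours the exothermic direction — shift to the right.

right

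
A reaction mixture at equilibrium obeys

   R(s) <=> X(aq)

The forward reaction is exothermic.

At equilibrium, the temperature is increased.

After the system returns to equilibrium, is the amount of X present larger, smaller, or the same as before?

decreases

The forward reaction is exothermic. Raising T favours the endothermic direction — shift to the left.
The net shift is to the left. X is a product, so its amount decreases.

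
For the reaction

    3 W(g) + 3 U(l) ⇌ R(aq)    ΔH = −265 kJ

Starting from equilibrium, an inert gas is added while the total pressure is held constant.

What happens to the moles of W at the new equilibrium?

Adding inert gas at constant total pressure expands the volume and lowers every reacting partial pressure. With Δn_gas = 0 − 3 = -3, Q moves away from K toward the side with fewer gas moles, so the system shifts toward the side with more gas moles — to the left.
The net shift is to the left. W is a reactant, so its amount increases.

increases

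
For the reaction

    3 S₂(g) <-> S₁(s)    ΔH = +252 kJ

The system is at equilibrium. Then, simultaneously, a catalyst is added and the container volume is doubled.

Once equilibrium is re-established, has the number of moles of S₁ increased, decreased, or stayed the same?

decreases

A catalyst speeds both forward and reverse rates equally; it changes neither Q nor K — no shift from this change.
Gas moles: reactants 3, products 0 (Δn_gas = -3). Expansion shifts the system toward the side with more moles of gas — to the left.
The net shift is to the left. S₁ is a product, so its amount decreases.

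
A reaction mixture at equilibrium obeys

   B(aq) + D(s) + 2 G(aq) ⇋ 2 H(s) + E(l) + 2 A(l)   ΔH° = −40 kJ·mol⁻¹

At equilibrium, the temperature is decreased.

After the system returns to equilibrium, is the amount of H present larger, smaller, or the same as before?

increases

The forward reaction is exothermic. Lowering T favours the exothermic direction — shift to the right.
The net shift is to the right. H is a product, so its amount increases.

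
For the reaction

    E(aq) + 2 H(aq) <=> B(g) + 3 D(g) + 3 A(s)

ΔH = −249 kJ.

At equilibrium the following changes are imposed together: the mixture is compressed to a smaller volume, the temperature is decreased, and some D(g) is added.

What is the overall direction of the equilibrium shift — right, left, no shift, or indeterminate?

cannot be determined

Gas moles: reactants 0, products 4 (Δn_gas = +4). Compression shifts the system toward the side with fewer moles of gas — to the left.
The forward reaction is exothermic. Lowering T favours the exothermic direction — shift to the right.
Adding D (g), a product, drives the reaction to the left.
The individual effects push in opposite directions; without quantitative information the net direction cannot be determined.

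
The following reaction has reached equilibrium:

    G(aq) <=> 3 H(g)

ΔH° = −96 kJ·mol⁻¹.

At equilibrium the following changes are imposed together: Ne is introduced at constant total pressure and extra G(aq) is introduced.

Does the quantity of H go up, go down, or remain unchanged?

Adding inert gas at constant total pressure expands the volume and lowers every reacting partial pressure. With Δn_gas = 3 − 0 = +3, Q moves away from K toward the side with fewer gas moles, so the system shifts toward the side with more gas moles — to the right.
Adding G (aq), a reactant, drives the reaction to the right.
The net shift is to the right. H is a product, so its amount increases.

increases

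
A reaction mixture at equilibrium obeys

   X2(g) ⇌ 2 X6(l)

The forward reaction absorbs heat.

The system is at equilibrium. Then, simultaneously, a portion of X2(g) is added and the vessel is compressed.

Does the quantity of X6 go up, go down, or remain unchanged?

Adding X2 (g), a reactant, drives the reaction to the right.
Gas moles: reactants 1, products 0 (Δn_gas = -1). Compression shifts the system toward the side with fewer moles of gas — to the right.
The net shift is to the right. X6 is a product, so its amount increases.

increases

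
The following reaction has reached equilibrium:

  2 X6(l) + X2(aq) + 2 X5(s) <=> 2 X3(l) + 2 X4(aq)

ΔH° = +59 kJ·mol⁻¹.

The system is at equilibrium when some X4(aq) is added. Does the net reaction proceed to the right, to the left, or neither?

left

Adding X4 (aq), a product, drives the reaction to the left.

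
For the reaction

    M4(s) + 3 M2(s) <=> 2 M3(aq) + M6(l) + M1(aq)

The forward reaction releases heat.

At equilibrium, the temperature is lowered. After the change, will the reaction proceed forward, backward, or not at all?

right

The forward reaction is exothermic. Lowering T favours the exothermic direction — shift to the right.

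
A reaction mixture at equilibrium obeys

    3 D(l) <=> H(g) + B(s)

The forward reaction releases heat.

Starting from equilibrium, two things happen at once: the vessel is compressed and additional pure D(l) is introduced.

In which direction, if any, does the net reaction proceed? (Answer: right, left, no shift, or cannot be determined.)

left

Gas moles: reactants 0, products 1 (Δn_gas = +1). Compression shifts the system toward the side with fewer moles of gas — to the left.
D is a pure liquid; its activity is 1 regardless of amount, so Q is unaffected — no shift from this change.
Only the nonzero effect(s) matter; the net shift is to the left.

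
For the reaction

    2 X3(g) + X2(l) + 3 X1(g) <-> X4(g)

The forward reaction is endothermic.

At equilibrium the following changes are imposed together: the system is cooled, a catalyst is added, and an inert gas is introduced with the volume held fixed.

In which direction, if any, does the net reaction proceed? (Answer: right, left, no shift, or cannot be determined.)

left

The forward reaction is endothermic. Lowering T favours the exothermic direction — shift to the left.
A catalyst speeds both forward and reverse rates equally; it changes neither Q nor K — no shift from this change.
At constant volume, adding an inert gas leaves every reacting species' partial pressure unchanged, so Q is unchanged — no shift from this change.
Only the nonzero effect(s) matter; the net shift is to the left.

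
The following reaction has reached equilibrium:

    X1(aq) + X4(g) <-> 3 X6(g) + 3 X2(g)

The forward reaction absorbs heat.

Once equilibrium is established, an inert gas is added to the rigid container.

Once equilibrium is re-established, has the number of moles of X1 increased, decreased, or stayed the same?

At constant volume, adding an inert gas leaves every reacting species' partial pressure unchanged, so Q is unchanged — no shift from this change.
No net shift occurs, so the amount of X1 is unchanged.

unchanged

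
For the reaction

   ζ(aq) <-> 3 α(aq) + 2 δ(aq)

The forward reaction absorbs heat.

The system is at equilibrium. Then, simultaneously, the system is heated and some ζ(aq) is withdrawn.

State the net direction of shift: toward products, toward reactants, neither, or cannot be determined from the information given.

The forward reaction is endothermic. Raising T favours the endothermic direction — shift to the right.
Removing ζ (aq), a reactant, drives the reaction to the left.
The individual effects push in opposite directions; without quantitative information the net direction cannot be determined.

cannot be determined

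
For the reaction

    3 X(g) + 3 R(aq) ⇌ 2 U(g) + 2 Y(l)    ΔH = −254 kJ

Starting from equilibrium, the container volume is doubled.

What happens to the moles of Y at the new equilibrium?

decreases

Gas moles: reactants 3, products 2 (Δn_gas = -1). Expansion shifts the system toward the side with more moles of gas — to the left.
The net shift is to the left. Y is a product, so its amount decreases.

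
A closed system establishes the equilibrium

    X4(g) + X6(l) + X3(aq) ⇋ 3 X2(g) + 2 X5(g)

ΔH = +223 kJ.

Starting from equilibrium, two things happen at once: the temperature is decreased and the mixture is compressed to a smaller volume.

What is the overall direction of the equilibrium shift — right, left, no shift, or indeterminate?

The forward reaction is endothermic. Lowering T favours the exothermic direction — shift to the left.
Gas moles: reactants 1, products 5 (Δn_gas = +4). Compression shifts the system toward the side with fewer moles of gas — to the left.
All effects act in the same direction — net shift to the left.

left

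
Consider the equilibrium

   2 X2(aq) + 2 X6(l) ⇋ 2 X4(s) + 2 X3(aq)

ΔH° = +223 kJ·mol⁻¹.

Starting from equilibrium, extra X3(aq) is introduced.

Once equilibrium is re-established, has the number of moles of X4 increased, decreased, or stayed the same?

Adding X3 (aq), a product, drives the reaction to the left.
The net shift is to the left. X4 is a product, so its amount decreases.

decreases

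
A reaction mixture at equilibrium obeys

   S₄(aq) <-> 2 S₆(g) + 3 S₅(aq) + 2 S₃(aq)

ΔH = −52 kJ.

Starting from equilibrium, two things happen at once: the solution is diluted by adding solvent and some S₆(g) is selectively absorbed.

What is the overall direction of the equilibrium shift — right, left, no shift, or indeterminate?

right

Dilution lowers every aqueous concentration by the same factor. Δn_aq = 5 − 1 = +4, so the system shifts toward the side with more dissolved moles — to the right.
Removing S₆ (g), a product, drives the reaction to the right.
All effects act in the same direction — net shift to the right.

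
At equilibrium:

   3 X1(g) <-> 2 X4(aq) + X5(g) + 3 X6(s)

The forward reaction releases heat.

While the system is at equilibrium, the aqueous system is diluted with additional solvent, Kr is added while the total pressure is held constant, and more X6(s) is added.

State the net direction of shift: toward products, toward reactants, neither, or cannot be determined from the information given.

Dilution lowers every aqueous concentration by the same factor. Δn_aq = 2 − 0 = +2, so the system shifts toward the side with more dissolved moles — to the right.
Adding inert gas at constant total pressure expands the volume and lowers every reacting partial pressure. With Δn_gas = 1 − 3 = -2, Q moves away from K toward the side with fewer gas moles, so the system shifts toward the side with more gas moles — to the left.
X6 is a pure solid; its activity is 1 regardless of amount, so Q is unaffected — no shift from this change.
The individual effects push in opposite directions; without quantitative information the net direction cannot be determined.

cannot be determined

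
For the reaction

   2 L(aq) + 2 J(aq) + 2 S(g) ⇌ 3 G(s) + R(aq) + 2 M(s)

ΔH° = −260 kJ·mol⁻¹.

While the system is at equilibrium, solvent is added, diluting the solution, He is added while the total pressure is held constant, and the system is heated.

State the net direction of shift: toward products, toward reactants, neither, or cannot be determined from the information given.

left

Dilution lowers every aqueous concentration by the same factor. Δn_aq = 1 − 4 = -3, so the system shifts toward the side with more dissolved moles — to the left.
Adding inert gas at constant total pressure expands the volume and lowers every reacting partial pressure. With Δn_gas = 0 − 2 = -2, Q moves away from K toward the side with fewer gas moles, so the system shifts toward the side with more gas moles — to the left.
The forward reaction is exothermic. Raising T favours the endothermic direction — shift to the left.
All effects act in the same direction — net shift to the left.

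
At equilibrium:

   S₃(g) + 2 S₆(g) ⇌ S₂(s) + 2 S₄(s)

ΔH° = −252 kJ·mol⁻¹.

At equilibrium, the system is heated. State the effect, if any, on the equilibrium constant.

K depends on temperature via the van 't Hoff relation. The forward reaction is exothermic, so raising T decreases K.

decreases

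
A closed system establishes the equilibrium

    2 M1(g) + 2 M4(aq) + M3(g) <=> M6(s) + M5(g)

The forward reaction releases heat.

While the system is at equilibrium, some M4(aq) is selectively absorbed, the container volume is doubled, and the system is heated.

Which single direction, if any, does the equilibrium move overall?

left

Removing M4 (aq), a reactant, drives the reaction to the left.
Gas moles: reactants 3, products 1 (Δn_gas = -2). Expansion shifts the system toward the side with more moles of gas — to the left.
The forward reaction is exothermic. Raising T favours the endothermic direction — shift to the left.
All effects act in the same direction — net shift to the left.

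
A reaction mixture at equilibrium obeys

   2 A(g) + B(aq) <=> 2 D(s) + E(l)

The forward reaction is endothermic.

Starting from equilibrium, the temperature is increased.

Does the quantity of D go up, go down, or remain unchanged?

increases

The forward reaction is endothermic. Raising T favours the endothermic direction — shift to the right.
The net shift is to the right. D is a product, so its amount increases.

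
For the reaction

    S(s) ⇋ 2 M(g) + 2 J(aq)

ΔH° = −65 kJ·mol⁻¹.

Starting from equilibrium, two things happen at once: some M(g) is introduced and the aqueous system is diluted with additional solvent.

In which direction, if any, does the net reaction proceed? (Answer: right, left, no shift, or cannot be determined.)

Adding M (g), a product, drives the reaction to the left.
Dilution lowers every aqueous concentration by the same factor. Δn_aq = 2 − 0 = +2, so the system shifts toward the side with more dissolved moles — to the right.
The individual effects push in opposite directions; without quantitative information the net direction cannot be determined.

cannot be determined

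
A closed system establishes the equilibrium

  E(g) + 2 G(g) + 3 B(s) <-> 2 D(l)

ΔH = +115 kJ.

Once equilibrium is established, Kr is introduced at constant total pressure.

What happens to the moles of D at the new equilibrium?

decreases

Adding inert gas at constant total pressure expands the volume and lowers every reacting partial pressure. With Δn_gas = 0 − 3 = -3, Q moves away from K toward the side with fewer gas moles, so the system shifts toward the side with more gas moles — to the left.
The net shift is to the left. D is a product, so its amount decreases.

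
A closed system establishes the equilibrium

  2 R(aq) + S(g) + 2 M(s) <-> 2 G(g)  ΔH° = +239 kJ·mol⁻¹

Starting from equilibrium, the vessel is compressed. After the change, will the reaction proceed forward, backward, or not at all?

Gas moles: reactants 1, products 2 (Δn_gas = +1). Compression shifts the system toward the side with fewer moles of gas — to the left.

left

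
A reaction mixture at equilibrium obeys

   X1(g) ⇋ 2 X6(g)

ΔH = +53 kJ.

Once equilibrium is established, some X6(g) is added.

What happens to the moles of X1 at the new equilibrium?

Adding X6 (g), a product, drives the reaction to the left.
The net shift is to the left. X1 is a reactant, so its amount increases.

increases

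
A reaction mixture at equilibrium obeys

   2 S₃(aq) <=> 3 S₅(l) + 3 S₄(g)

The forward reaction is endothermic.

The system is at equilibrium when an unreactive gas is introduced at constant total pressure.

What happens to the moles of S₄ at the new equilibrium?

increases

Adding inert gas at constant total pressure expands the volume and lowers every reacting partial pressure. With Δn_gas = 3 − 0 = +3, Q moves away from K toward the side with fewer gas moles, so the system shifts toward the side with more gas moles — to the right.
The net shift is to the right. S₄ is a product, so its amount increases.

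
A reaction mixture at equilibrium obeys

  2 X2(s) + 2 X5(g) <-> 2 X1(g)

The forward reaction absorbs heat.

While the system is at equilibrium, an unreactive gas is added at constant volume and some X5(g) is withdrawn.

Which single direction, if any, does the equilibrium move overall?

left

At constant volume, adding an inert gas leaves every reacting species' partial pressure unchanged, so Q is unchanged — no shift from this change.
Removing X5 (g), a reactant, drives the reaction to the left.
Only the nonzero effect(s) matter; the net shift is to the left.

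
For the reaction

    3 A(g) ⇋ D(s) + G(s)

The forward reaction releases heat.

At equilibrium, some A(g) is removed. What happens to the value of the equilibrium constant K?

The equilibrium constant depends only on temperature. This perturbation may move the position of equilibrium, but since T is unchanged, K itself is unchanged.

unchanged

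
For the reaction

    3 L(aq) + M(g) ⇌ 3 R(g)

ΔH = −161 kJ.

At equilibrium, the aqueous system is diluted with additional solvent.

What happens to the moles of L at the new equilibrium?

increases

Dilution lowers every aqueous concentration by the same factor. Δn_aq = 0 − 3 = -3, so the system shifts toward the side with more dissolved moles — to the left.
The net shift is to the left. L is a reactant, so its amount increases.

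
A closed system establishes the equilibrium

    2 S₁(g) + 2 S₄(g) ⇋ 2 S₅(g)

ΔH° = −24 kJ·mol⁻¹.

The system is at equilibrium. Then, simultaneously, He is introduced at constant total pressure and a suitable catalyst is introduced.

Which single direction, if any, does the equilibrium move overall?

left

Adding inert gas at constant total pressure expands the volume and lowers every reacting partial pressure. With Δn_gas = 2 − 4 = -2, Q moves away from K toward the side with fewer gas moles, so the system shifts toward the side with more gas moles — to the left.
A catalyst speeds both forward and reverse rates equally; it changes neither Q nor K — no shift from this change.
Only the nonzero effect(s) matter; the net shift is to the left.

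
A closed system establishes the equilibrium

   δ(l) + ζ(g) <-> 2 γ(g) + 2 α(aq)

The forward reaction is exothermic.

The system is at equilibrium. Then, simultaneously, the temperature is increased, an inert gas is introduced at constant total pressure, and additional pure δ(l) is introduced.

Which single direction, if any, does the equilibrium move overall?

The forward reaction is exothermic. Raising T favours the endothermic direction — shift to the left.
Adding inert gas at constant total pressure expands the volume and lowers every reacting partial pressure. With Δn_gas = 2 − 1 = +1, Q moves away from K toward the side with fewer gas moles, so the system shifts toward the side with more gas moles — to the right.
δ is a pure liquid; its activity is 1 regardless of amount, so Q is unaffected — no shift from this change.
The individual effects push in opposite directions; without quantitative information the net direction cannot be determined.

cannot be determined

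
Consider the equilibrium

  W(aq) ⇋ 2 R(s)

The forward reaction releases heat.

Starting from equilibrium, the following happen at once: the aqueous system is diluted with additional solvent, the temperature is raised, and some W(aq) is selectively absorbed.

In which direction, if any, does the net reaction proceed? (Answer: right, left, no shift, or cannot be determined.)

left

Dilution lowers every aqueous concentration by the same factor. Δn_aq = 0 − 1 = -1, so the system shifts toward the side with more dissolved moles — to the left.
The forward reaction is exothermic. Raising T favours the endothermic direction — shift to the left.
Removing W (aq), a reactant, drives the reaction to the left.
All effects act in the same direction — net shift to the left.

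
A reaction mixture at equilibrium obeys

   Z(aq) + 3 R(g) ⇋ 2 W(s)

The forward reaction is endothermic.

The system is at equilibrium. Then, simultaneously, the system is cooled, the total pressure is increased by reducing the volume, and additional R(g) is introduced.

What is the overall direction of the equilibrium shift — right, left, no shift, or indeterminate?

cannot be determined

The forward reaction is endothermic. Lowering T favours the exothermic direction — shift to the left.
Gas moles: reactants 3, products 0 (Δn_gas = -3). Compression shifts the system toward the side with fewer moles of gas — to the right.
Adding R (g), a reactant, drives the reaction to the right.
The individual effects push in opposite directions; without quantitative information the net direction cannot be determined.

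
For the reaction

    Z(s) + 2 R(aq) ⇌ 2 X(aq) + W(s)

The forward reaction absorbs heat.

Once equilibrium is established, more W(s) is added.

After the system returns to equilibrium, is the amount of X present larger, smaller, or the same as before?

unchanged

W is a pure solid; its activity is 1 regardless of amount, so Q is unaffected — no shift from this change.
No net shift occurs, so the amount of X is unchanged.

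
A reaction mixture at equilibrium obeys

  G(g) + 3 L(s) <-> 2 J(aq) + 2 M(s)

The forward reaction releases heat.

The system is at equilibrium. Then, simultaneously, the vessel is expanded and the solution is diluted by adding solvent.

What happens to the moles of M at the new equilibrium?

Gas moles: reactants 1, products 0 (Δn_gas = -1). Expansion shifts the system toward the side with more moles of gas — to the left.
Dilution lowers every aqueous concentration by the same factor. Δn_aq = 2 − 0 = +2, so the system shifts toward the side with more dissolved moles — to the right.
The two effects oppose each other, so the net shift — and hence the change in M — cannot be determined from the given information.

cannot be determined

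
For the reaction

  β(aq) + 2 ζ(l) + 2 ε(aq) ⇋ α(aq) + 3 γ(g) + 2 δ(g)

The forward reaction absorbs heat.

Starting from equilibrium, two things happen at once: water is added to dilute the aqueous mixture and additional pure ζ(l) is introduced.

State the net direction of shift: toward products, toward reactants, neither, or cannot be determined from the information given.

left

Dilution lowers every aqueous concentration by the same factor. Δn_aq = 1 − 3 = -2, so the system shifts toward the side with more dissolved moles — to the left.
ζ is a pure liquid; its activity is 1 regardless of amount, so Q is unaffected — no shift from this change.
Only the nonzero effect(s) matter; the net shift is to the left.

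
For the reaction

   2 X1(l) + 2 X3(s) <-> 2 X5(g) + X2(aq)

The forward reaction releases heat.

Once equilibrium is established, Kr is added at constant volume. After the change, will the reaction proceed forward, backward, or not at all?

no shift

At constant volume, adding an inert gas leaves every reacting species' partial pressure unchanged, so Q is unchanged — no shift from this change.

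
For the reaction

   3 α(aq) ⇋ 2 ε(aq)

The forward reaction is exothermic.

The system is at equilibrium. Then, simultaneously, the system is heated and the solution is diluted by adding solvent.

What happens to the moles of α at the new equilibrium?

The forward reaction is exothermic. Raising T favours the endothermic direction — shift to the left.
Dilution lowers every aqueous concentration by the same factor. Δn_aq = 2 − 3 = -1, so the system shifts toward the side with more dissolved moles — to the left.
The net shift is to the left. α is a reactant, so its amount increases.

increases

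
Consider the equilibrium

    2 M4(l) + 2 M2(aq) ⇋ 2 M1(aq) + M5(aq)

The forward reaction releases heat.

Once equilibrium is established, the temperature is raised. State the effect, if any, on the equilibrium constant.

K depends on temperature via the van 't Hoff relation. The forward reaction is exothermic, so raising T decreases K.

decreases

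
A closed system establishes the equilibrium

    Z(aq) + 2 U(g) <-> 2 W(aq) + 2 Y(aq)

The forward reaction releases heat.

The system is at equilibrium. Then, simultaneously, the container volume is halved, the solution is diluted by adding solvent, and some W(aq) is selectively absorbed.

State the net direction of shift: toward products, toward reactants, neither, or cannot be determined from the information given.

right

Gas moles: reactants 2, products 0 (Δn_gas = -2). Compression shifts the system toward the side with fewer moles of gas — to the right.
Dilution lowers every aqueous concentration by the same factor. Δn_aq = 4 − 1 = +3, so the system shifts toward the side with more dissolved moles — to the right.
Removing W (aq), a product, drives the reaction to the right.
All effects act in the same direction — net shift to the right.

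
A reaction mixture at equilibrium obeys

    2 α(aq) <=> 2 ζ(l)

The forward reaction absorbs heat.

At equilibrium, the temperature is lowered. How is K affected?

decreases

K depends on temperature via the van 't Hoff relation. The forward reaction is endothermic, so lowering T decreases K.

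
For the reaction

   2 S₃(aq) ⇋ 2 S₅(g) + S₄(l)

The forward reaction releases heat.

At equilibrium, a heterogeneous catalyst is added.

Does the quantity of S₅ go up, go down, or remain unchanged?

A catalyst speeds both forward and reverse rates equally; it changes neither Q nor K — no shift from this change.
No net shift occurs, so the amount of S₅ is unchanged.

unchanged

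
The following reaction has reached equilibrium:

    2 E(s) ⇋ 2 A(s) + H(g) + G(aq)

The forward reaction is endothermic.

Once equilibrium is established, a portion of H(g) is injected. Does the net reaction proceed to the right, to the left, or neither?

Adding H (g), a product, drives the reaction to the left.

left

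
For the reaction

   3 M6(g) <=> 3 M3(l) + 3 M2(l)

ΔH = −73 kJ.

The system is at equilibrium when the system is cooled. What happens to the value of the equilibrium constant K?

increases

K depends on temperature via the van 't Hoff relation. The forward reaction is exothermic, so lowering T increases K.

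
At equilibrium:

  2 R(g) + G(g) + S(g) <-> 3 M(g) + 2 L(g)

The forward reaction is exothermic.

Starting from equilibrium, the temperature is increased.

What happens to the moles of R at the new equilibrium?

The forward reaction is exothermic. Raising T favours the endothermic direction — shift to the left.
The net shift is to the left. R is a reactant, so its amount increases.

increases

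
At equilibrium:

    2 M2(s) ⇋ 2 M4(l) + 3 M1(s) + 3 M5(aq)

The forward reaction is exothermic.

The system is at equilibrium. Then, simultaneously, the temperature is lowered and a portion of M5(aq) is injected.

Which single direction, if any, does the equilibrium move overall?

cannot be determined

The forward reaction is exothermic. Lowering T favours the exothermic direction — shift to the right.
Adding M5 (aq), a product, drives the reaction to the left.
The individual effects push in opposite directions; without quantitative information the net direction cannot be determined.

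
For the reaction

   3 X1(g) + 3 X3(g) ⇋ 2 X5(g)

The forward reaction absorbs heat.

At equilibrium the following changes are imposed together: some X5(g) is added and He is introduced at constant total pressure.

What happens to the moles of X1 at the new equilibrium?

increases

Adding X5 (g), a product, drives the reaction to the left.
Adding inert gas at constant total pressure expands the volume and lowers every reacting partial pressure. With Δn_gas = 2 − 6 = -4, Q moves away from K toward the side with fewer gas moles, so the system shifts toward the side with more gas moles — to the left.
The net shift is to the left. X1 is a reactant, so its amount increases.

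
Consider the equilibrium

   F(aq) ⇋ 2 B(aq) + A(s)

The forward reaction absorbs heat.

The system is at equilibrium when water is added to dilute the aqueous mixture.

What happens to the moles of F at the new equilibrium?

Dilution lowers every aqueous concentration by the same factor. Δn_aq = 2 − 1 = +1, so the system shifts toward the side with more dissolved moles — to the right.
The net shift is to the right. F is a reactant, so its amount decreases.

decreases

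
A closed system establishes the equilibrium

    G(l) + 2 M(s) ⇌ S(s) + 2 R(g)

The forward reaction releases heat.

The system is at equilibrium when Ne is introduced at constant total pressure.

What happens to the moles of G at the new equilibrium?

Adding inert gas at constant total pressure expands the volume and lowers every reacting partial pressure. With Δn_gas = 2 − 0 = +2, Q moves away from K toward the side with fewer gas moles, so the system shifts toward the side with more gas moles — to the right.
The net shift is to the right. G is a reactant, so its amount decreases.

decreases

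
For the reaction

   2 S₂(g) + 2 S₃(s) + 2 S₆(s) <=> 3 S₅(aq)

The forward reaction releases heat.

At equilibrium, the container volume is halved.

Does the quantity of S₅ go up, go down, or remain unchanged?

increases

Gas moles: reactants 2, products 0 (Δn_gas = -2). Compression shifts the system toward the side with fewer moles of gas — to the right.
The net shift is to the right. S₅ is a product, so its amount increases.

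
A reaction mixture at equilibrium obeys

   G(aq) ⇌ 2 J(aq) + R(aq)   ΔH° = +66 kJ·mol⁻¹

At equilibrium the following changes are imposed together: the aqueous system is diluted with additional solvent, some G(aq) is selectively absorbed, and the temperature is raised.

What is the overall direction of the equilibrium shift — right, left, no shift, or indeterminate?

Dilution lowers every aqueous concentration by the same factor. Δn_aq = 3 − 1 = +2, so the system shifts toward the side with more dissolved moles — to the right.
Removing G (aq), a reactant, drives the reaction to the left.
The forward reaction is endothermic. Raising T favours the endothermic direction — shift to the right.
The individual effects push in opposite directions; without quantitative information the net direction cannot be determined.

cannot be determined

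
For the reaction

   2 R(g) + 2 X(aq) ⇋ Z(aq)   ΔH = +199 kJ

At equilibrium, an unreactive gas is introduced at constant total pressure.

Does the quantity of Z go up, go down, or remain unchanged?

decreases

Adding inert gas at constant total pressure expands the volume and lowers every reacting partial pressure. With Δn_gas = 0 − 2 = -2, Q moves away from K toward the side with fewer gas moles, so the system shifts toward the side with more gas moles — to the left.
The net shift is to the left. Z is a product, so its amount decreases.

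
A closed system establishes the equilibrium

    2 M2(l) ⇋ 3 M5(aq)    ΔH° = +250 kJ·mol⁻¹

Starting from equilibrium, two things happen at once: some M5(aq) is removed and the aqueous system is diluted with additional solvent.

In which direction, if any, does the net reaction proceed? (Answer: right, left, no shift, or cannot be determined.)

right

Removing M5 (aq), a product, drives the reaction to the right.
Dilution lowers every aqueous concentration by the same factor. Δn_aq = 3 − 0 = +3, so the system shifts toward the side with more dissolved moles — to the right.
All effects act in the same direction — net shift to the right.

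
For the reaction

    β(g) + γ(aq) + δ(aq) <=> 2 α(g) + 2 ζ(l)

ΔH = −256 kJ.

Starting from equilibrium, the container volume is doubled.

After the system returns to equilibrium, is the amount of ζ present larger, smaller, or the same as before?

Gas moles: reactants 1, products 2 (Δn_gas = +1). Expansion shifts the system toward the side with more moles of gas — to the right.
The net shift is to the right. ζ is a product, so its amount increases.

increases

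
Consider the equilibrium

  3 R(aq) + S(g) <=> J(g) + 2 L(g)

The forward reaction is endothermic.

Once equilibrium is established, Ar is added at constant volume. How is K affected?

unchanged

The equilibrium constant depends only on temperature. This perturbation changes neither the position of equilibrium nor K.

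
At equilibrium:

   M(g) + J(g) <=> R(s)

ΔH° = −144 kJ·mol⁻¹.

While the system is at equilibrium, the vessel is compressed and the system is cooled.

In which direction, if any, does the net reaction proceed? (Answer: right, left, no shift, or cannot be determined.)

right

Gas moles: reactants 2, products 0 (Δn_gas = -2). Compression shifts the system toward the side with fewer moles of gas — to the right.
The forward reaction is exothermic. Lowering T favours the exothermic direction — shift to the right.
All effects act in the same direction — net shift to the right.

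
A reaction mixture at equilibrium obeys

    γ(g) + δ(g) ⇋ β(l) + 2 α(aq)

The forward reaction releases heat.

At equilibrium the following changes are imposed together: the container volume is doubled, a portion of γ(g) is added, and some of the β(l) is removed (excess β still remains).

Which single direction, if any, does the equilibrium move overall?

Gas moles: reactants 2, products 0 (Δn_gas = -2). Expansion shifts the system toward the side with more moles of gas — to the left.
Adding γ (g), a reactant, drives the reaction to the right.
β is a pure liquid; its activity is 1 regardless of amount, so Q is unaffected — no shift from this change.
The individual effects push in opposite directions; without quantitative information the net direction cannot be determined.

cannot be determined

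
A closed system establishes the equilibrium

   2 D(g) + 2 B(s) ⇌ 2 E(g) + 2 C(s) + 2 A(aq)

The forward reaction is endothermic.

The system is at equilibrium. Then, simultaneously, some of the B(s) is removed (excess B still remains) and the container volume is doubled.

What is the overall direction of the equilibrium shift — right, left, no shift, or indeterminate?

B is a pure solid; its activity is 1 regardless of amount, so Q is unaffected — no shift from this change.
Gas moles: reactants 2, products 2. Δn_gas = 0, so a volume change leaves Q equal to K — no shift from this change.
None of the changes alters Q relative to K, so there is no net shift.

no shift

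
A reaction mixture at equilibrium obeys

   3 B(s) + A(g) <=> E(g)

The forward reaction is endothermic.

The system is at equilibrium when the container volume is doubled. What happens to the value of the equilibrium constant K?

The equilibrium constant depends only on temperature. This perturbation changes neither the position of equilibrium nor K.

unchanged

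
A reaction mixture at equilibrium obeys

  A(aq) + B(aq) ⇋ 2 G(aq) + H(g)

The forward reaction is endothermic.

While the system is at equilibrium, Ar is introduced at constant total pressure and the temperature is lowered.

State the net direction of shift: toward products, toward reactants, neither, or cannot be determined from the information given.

Adding inert gas at constant total pressure expands the volume and lowers every reacting partial pressure. With Δn_gas = 1 − 0 = +1, Q moves away from K toward the side with fewer gas moles, so the system shifts toward the side with more gas moles — to the right.
The forward reaction is endothermic. Lowering T favours the exothermic direction — shift to the left.
The individual effects push in opposite directions; without quantitative information the net direction cannot be determined.

cannot be determined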